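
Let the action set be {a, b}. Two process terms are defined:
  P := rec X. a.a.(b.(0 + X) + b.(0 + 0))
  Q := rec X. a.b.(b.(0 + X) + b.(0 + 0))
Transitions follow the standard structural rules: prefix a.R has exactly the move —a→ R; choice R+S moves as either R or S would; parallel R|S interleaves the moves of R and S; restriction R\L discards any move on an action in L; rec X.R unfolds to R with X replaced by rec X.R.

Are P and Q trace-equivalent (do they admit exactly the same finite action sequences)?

trace-distinct — witness ⟨aa⟩

Reachable graph of P (5 states):
  p0 = rec X. a.a.(b.(0 + X) + b.(0 + 0)) :: ··a··> p1
  p1 = a.(b.(0 + (rec X. a.a.(b.(0 + X) + b.(0 + 0)))) + b.(0 + 0)) :: ··a··> p2
  p2 = b.(0 + (rec X. a.a.(b.(0 + X) + b.(0 + 0)))) + b.(0 + 0) :: ··b··> p3, ··b··> p4
  p3 = 0 + (rec X. a.a.(b.(0 + X) + b.(0 + 0))) :: ··a··> p1
  p4 = 0 + 0 :: stopped
Reachable graph of Q (5 states):
  q0 = rec X. a.b.(b.(0 + X) + b.(0 + 0)) :: ··a··> q1
  q1 = b.(b.(0 + (rec X. a.b.(b.(0 + X) + b.(0 + 0)))) + b.(0 + 0)) :: ··b··> q2
  q2 = b.(0 + (rec X. a.b.(b.(0 + X) + b.(0 + 0)))) + b.(0 + 0) :: ··b··> q3, ··b··> q4
  q3 = 0 + (rec X. a.b.(b.(0 + X) + b.(0 + 0))) :: ··a··> q1
  q4 = 0 + 0 :: stopped
Trace ⟨aa⟩ through P, begin at {p0}:
  after a @ step 1: {p1}
  after a @ step 2: {p2}
  — P admits the full trace.
Trace ⟨aa⟩ through Q, begin at {q0}:
  after a @ step 1: {q1}
  after a @ step 2: ∅  — Q cannot continue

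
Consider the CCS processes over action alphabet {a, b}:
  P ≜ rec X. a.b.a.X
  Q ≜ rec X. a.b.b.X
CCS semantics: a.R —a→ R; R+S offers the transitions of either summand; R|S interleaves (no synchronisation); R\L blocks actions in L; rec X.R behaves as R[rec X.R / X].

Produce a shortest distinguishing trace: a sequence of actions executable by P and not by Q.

aba

LTS(P): 3 reachable states
  u0 = rec X. a.b.a.X → ··a··> u1
  u1 = b.a.(rec X. a.b.a.X) → ··b··> u2
  u2 = a.(rec X. a.b.a.X) → ··a··> u0
LTS(Q): 3 reachable states
  v0 = rec X. a.b.b.X → ··a··> v1
  v1 = b.b.(rec X. a.b.b.X) → ··b··> v2
  v2 = b.(rec X. a.b.b.X) → ··b··> v0
Executing aba from P (initial set {u0}):
  after a @ step 1: {u1}
  after b @ step 2: {u2}
  after a @ step 3: {u0}
  ✓ P
Executing aba from Q (initial set {v0}):
  after a @ step 1: {v1}
  after b @ step 2: {v2}
  after a @ step 3: no successor for Q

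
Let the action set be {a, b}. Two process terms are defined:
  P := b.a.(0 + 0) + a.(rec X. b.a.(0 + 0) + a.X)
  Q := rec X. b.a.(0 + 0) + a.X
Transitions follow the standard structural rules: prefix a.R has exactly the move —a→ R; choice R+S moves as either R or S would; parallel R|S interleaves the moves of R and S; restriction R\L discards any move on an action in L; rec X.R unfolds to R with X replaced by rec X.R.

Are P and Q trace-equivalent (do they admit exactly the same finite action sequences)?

Reachable graph of P (4 states):
  u0 = b.a.(0 + 0) + a.(rec X. b.a.(0 + 0) + a.X) → -a-> u1, -b-> u2
  u1 = rec X. b.a.(0 + 0) + a.X → -a-> u1, -b-> u2
  u2 = a.(0 + 0) → -a-> u3
  u3 = 0 + 0 → ∅
Reachable graph of Q (3 states):
  v0 = rec X. b.a.(0 + 0) + a.X → -a-> v0, -b-> v1
  v1 = a.(0 + 0) → -a-> v2
  v2 = 0 + 0 → ∅
Bisimilarity quotient blocks:
  B0 = {u0, u1, v0}
  B1 = {u2, v1}
  B2 = {u3, v2}
u0 ∈ B0, v0 ∈ B0 → same block
Bisimilar ⇒ trace-equivalent.

trace-equivalent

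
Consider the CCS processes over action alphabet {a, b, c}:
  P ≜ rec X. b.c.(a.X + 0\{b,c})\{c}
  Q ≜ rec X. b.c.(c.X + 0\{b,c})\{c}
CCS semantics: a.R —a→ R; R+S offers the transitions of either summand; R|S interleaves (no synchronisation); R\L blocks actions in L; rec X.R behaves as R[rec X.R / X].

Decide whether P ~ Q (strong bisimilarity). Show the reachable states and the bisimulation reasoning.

Reachable graph of P (5 states):
  m0 = rec X. b.c.(a.X + 0\{b,c})\{c} | --b--▸ m1
  m1 = c.(a.(rec X. b.c.(a.X + 0\{b,c})\{c}) + 0\{b,c})\{c} | --c--▸ m2
  m2 = (a.(rec X. b.c.(a.X + 0\{b,c})\{c}) + 0\{b,c})\{c} | --a--▸ m3
  m3 = (rec X. b.c.(a.X + 0\{b,c})\{c})\{c} | --b--▸ m4
  m4 = (c.(a.(rec X. b.c.(a.X + 0\{b,c})\{c}) + 0\{b,c})\{c})\{c} | ∅
Reachable graph of Q (3 states):
  n0 = rec X. b.c.(c.X + 0\{b,c})\{c} | --b--▸ n1
  n1 = c.(c.(rec X. b.c.(c.X + 0\{b,c})\{c}) + 0\{b,c})\{c} | --c--▸ n2
  n2 = (c.(rec X. b.c.(c.X + 0\{b,c})\{c}) + 0\{b,c})\{c} | ∅
Partition-refinement fixed point:
  B0 = {m0}
  B1 = {m1}
  B2 = {m2}
  B3 = {m3}
  B4 = {m4, n2}
  B5 = {n0}
  B6 = {n1}
m0 ∈ B0, n0 ∈ B5 → different blocks

not bisimilar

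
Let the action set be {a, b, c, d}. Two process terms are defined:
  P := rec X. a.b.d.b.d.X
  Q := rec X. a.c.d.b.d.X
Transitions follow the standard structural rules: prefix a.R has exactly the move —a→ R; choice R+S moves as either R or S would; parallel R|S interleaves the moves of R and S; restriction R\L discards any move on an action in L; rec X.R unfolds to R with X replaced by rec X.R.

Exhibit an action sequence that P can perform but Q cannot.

LTS(P): 5 reachable states
  m0 = rec X. a.b.d.b.d.X ⊢ --a--▸ m1
  m1 = b.d.b.d.(rec X. a.b.d.b.d.X) ⊢ --b--▸ m2
  m2 = d.b.d.(rec X. a.b.d.b.d.X) ⊢ --d--▸ m3
  m3 = b.d.(rec X. a.b.d.b.d.X) ⊢ --b--▸ m4
  m4 = d.(rec X. a.b.d.b.d.X) ⊢ --d--▸ m0
LTS(Q): 5 reachable states
  n0 = rec X. a.c.d.b.d.X ⊢ --a--▸ n1
  n1 = c.d.b.d.(rec X. a.c.d.b.d.X) ⊢ --c--▸ n2
  n2 = d.b.d.(rec X. a.c.d.b.d.X) ⊢ --d--▸ n3
  n3 = b.d.(rec X. a.c.d.b.d.X) ⊢ --b--▸ n4
  n4 = d.(rec X. a.c.d.b.d.X) ⊢ --d--▸ n0
Run σ = ⟨ab⟩ on P: start {m0}
  step 1 (a): {m1}
  step 2 (b): {m2}
  — P admits the full trace.
Run σ = ⟨ab⟩ on Q: start {n0}
  step 1 (a): {n1}
  step 2 (b): ∅  — Q cannot continue

ab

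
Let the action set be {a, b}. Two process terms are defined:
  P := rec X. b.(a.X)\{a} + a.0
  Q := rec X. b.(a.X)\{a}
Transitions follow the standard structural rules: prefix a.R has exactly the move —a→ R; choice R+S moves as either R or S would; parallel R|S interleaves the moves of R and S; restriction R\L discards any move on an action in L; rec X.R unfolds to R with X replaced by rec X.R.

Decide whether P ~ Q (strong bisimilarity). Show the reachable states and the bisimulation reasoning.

not bisimilar

P's transition system — 3 states:
  u0 = rec X. b.(a.X)\{a} + a.0 ⊢ =a=> u1, =b=> u2
  u1 = 0 ⊢ ·
  u2 = (a.(rec X. b.(a.X)\{a} + a.0))\{a} ⊢ ·
Q's transition system — 2 states:
  v0 = rec X. b.(a.X)\{a} ⊢ =b=> v1
  v1 = (a.(rec X. b.(a.X)\{a}))\{a} ⊢ ·
Coarsest stable partition (strong bisimilarity classes):
  B0 = {u0}
  B1 = {u1, u2, v1}
  B2 = {v0}
u0 ∈ B0, v0 ∈ B2 → different blocks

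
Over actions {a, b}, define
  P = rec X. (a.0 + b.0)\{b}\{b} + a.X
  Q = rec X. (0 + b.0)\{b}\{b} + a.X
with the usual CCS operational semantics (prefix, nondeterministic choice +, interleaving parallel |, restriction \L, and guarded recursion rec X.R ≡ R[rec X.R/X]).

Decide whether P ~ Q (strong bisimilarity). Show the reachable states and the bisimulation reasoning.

Reachable graph of P (2 states):
  m0 = rec X. (a.0 + b.0)\{b}\{b} + a.X → =a=> m0, =a=> m1
  m1 = 0\{b}\{b} → stopped
Reachable graph of Q (1 states):
  n0 = rec X. (0 + b.0)\{b}\{b} + a.X → =a=> n0
Bisimilarity quotient blocks:
  B0 = {m0}
  B1 = {m1}
  B2 = {n0}
m0 ∈ B0, n0 ∈ B2 → different blocks

not bisimilar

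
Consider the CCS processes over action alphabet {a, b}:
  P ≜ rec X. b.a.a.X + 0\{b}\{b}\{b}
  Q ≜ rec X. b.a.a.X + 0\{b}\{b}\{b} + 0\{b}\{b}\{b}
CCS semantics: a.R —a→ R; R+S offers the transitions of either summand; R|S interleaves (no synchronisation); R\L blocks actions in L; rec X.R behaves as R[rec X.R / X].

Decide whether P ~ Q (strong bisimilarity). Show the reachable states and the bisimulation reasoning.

P's transition system — 3 states:
  u0 = rec X. b.a.a.X + 0\{b}\{b}\{b} | —b→ u1
  u1 = a.a.(rec X. b.a.a.X + 0\{b}\{b}\{b}) | —a→ u2
  u2 = a.(rec X. b.a.a.X + 0\{b}\{b}\{b}) | —a→ u0
Q's transition system — 3 states:
  v0 = rec X. b.a.a.X + 0\{b}\{b}\{b} + 0\{b}\{b}\{b} | —b→ v1
  v1 = a.a.(rec X. b.a.a.X + 0\{b}\{b}\{b} + 0\{b}\{b}\{b}) | —a→ v2
  v2 = a.(rec X. b.a.a.X + 0\{b}\{b}\{b} + 0\{b}\{b}\{b}) | —a→ v0
Coarsest stable partition (strong bisimilarity classes):
  B0 = {u0, v0}
  B1 = {u1, v1}
  B2 = {u2, v2}
u0 ∈ B0, v0 ∈ B0 → same block

YES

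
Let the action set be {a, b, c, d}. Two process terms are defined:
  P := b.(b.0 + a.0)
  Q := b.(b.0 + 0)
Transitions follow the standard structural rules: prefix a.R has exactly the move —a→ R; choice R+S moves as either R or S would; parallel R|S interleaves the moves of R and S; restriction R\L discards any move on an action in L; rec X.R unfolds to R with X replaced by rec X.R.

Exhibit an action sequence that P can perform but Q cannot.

ba

LTS(P): 3 reachable states
  u0 = b.(b.0 + a.0) :: --b--▸ u1
  u1 = b.0 + a.0 :: --a--▸ u2, --b--▸ u2
  u2 = 0 :: stopped
LTS(Q): 3 reachable states
  v0 = b.(b.0 + 0) :: --b--▸ v1
  v1 = b.0 + 0 :: --b--▸ v2
  v2 = 0 :: stopped
Executing ba from P (initial set {u0}):
  step 1 (b): {u1}
  step 2 (a): {u2}
  — P admits the full trace.
Executing ba from Q (initial set {v0}):
  step 1 (b): {v1}
  step 2 (a): no successor for Q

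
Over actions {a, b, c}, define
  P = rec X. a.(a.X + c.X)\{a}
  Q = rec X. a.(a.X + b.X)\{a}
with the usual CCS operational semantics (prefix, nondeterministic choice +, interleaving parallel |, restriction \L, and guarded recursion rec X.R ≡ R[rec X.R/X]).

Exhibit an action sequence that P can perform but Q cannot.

ac

LTS(P): 3 reachable states
  u0 = rec X. a.(a.X + c.X)\{a} ⊢ --a--▸ u1
  u1 = (a.(rec X. a.(a.X + c.X)\{a}) + c.(rec X. a.(a.X + c.X)\{a}))\{a} ⊢ --c--▸ u2
  u2 = (rec X. a.(a.X + c.X)\{a})\{a} ⊢ deadlocked
LTS(Q): 3 reachable states
  v0 = rec X. a.(a.X + b.X)\{a} ⊢ --a--▸ v1
  v1 = (a.(rec X. a.(a.X + b.X)\{a}) + b.(rec X. a.(a.X + b.X)\{a}))\{a} ⊢ --b--▸ v2
  v2 = (rec X. a.(a.X + b.X)\{a})\{a} ⊢ deadlocked
Trace ⟨ac⟩ through P, begin at {u0}:
  step 1 (a): {u1}
  step 2 (c): {u2}
  P completes σ.
Trace ⟨ac⟩ through Q, begin at {v0}:
  step 1 (a): {v1}
  step 2 (c): ∅ (Q stuck)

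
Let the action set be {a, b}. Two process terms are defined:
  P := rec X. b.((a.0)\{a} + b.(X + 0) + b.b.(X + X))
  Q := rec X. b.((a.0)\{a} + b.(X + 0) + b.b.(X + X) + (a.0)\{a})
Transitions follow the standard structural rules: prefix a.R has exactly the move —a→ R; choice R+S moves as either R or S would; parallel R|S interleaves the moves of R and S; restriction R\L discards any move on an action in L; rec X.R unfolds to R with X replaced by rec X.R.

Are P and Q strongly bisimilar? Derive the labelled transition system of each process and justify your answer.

P ~ Q

LTS(P): 5 reachable states
  m0 = rec X. b.((a.0)\{a} + b.(X + 0) + b.b.(X + X)) has moves —b→ m1
  m1 = (a.0)\{a} + b.((rec X. b.((a.0)\{a} + b.(X + 0) + b.b.(X + X))) + 0) + b.b.((rec X. b.((a.0)\{a} + b.(X + 0) + b.b.(X + X))) + (rec X. b.((a.0)\{a} + b.(X + 0) + b.b.(X + X)))) has moves —b→ m2, —b→ m3
  m2 = (rec X. b.((a.0)\{a} + b.(X + 0) + b.b.(X + X))) + 0 has moves —b→ m1
  m3 = b.((rec X. b.((a.0)\{a} + b.(X + 0) + b.b.(X + X))) + (rec X. b.((a.0)\{a} + b.(X + 0) + b.b.(X + X)))) has moves —b→ m4
  m4 = (rec X. b.((a.0)\{a} + b.(X + 0) + b.b.(X + X))) + (rec X. b.((a.0)\{a} + b.(X + 0) + b.b.(X + X))) has moves —b→ m1
LTS(Q): 5 reachable states
  n0 = rec X. b.((a.0)\{a} + b.(X + 0) + b.b.(X + X) + (a.0)\{a}) has moves —b→ n1
  n1 = (a.0)\{a} + b.((rec X. b.((a.0)\{a} + b.(X + 0) + b.b.(X + X) + (a.0)\{a})) + 0) + b.b.((rec X. b.((a.0)\{a} + b.(X + 0) + b.b.(X + X) + (a.0)\{a})) + (rec X. b.((a.0)\{a} + b.(X + 0) + b.b.(X + X) + (a.0)\{a}))) + (a.0)\{a} has moves —b→ n2, —b→ n3
  n2 = (rec X. b.((a.0)\{a} + b.(X + 0) + b.b.(X + X) + (a.0)\{a})) + 0 has moves —b→ n1
  n3 = b.((rec X. b.((a.0)\{a} + b.(X + 0) + b.b.(X + X) + (a.0)\{a})) + (rec X. b.((a.0)\{a} + b.(X + 0) + b.b.(X + X) + (a.0)\{a}))) has moves —b→ n4
  n4 = (rec X. b.((a.0)\{a} + b.(X + 0) + b.b.(X + X) + (a.0)\{a})) + (rec X. b.((a.0)\{a} + b.(X + 0) + b.b.(X + X) + (a.0)\{a})) has moves —b→ n1
Partition-refinement fixed point:
  B0 = {m0, m1, m2, m3, m4, n0, n1, n2, n3, n4}
m0 ∈ B0, n0 ∈ B0 → same block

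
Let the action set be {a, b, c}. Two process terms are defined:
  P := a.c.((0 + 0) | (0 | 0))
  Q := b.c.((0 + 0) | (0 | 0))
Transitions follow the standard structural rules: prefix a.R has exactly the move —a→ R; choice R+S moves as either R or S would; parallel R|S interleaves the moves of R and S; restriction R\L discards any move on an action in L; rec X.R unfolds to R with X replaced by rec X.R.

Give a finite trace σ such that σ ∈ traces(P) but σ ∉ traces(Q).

a

Reachable graph of P (3 states):
  u0 = a.c.((0 + 0) | (0 | 0)) ⊢ --a--▸ u1
  u1 = c.((0 + 0) | (0 | 0)) ⊢ --c--▸ u2
  u2 = (0 + 0) | (0 | 0) ⊢ stopped
Reachable graph of Q (3 states):
  v0 = b.c.((0 + 0) | (0 | 0)) ⊢ --b--▸ v1
  v1 = c.((0 + 0) | (0 | 0)) ⊢ --c--▸ v2
  v2 = (0 + 0) | (0 | 0) ⊢ stopped
Run σ = ⟨a⟩ on P: start {u0}
  [1] a ⇒ {u1}
  — P admits the full trace.
Run σ = ⟨a⟩ on Q: start {v0}
  [1] a ⇒ no successor for Q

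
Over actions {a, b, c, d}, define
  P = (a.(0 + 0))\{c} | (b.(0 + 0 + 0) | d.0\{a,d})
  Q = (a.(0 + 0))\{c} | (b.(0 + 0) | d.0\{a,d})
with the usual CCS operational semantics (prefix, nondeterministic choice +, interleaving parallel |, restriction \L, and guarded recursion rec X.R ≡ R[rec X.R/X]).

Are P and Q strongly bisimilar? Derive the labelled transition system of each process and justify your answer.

P's transition system — 8 states:
  s0 = (a.(0 + 0))\{c} | (b.(0 + 0 + 0) | d.0\{a,d}) → ··a··> s1, ··b··> s2, ··d··> s3
  s1 = (0 + 0)\{c} | (b.(0 + 0 + 0) | d.0\{a,d}) → ··b··> s4, ··d··> s5
  s2 = (a.(0 + 0))\{c} | ((0 + 0 + 0) | d.0\{a,d}) → ··a··> s4, ··d··> s6
  s3 = (a.(0 + 0))\{c} | (b.(0 + 0 + 0) | 0\{a,d}) → ··a··> s5, ··b··> s6
  s4 = (0 + 0)\{c} | ((0 + 0 + 0) | d.0\{a,d}) → ··d··> s7
  s5 = (0 + 0)\{c} | (b.(0 + 0 + 0) | 0\{a,d}) → ··b··> s7
  s6 = (a.(0 + 0))\{c} | ((0 + 0 + 0) | 0\{a,d}) → ··a··> s7
  s7 = (0 + 0)\{c} | ((0 + 0 + 0) | 0\{a,d}) → (no moves)
Q's transition system — 8 states:
  t0 = (a.(0 + 0))\{c} | (b.(0 + 0) | d.0\{a,d}) → ··a··> t1, ··b··> t2, ··d··> t3
  t1 = (0 + 0)\{c} | (b.(0 + 0) | d.0\{a,d}) → ··b··> t4, ··d··> t5
  t2 = (a.(0 + 0))\{c} | ((0 + 0) | d.0\{a,d}) → ··a··> t4, ··d··> t6
  t3 = (a.(0 + 0))\{c} | (b.(0 + 0) | 0\{a,d}) → ··a··> t5, ··b··> t6
  t4 = (0 + 0)\{c} | ((0 + 0) | d.0\{a,d}) → ··d··> t7
  t5 = (0 + 0)\{c} | (b.(0 + 0) | 0\{a,d}) → ··b··> t7
  t6 = (a.(0 + 0))\{c} | ((0 + 0) | 0\{a,d}) → ··a··> t7
  t7 = (0 + 0)\{c} | ((0 + 0) | 0\{a,d}) → (no moves)
Bisimilarity quotient blocks:
  B0 = {s0, t0}
  B1 = {s1, t1}
  B2 = {s5, t5}
  B3 = {s7, t7}
  B4 = {s4, t4}
  B5 = {s3, t3}
  B6 = {s6, t6}
  B7 = {s2, t2}
s0 ∈ B0, t0 ∈ B0 → same block

P ~ Q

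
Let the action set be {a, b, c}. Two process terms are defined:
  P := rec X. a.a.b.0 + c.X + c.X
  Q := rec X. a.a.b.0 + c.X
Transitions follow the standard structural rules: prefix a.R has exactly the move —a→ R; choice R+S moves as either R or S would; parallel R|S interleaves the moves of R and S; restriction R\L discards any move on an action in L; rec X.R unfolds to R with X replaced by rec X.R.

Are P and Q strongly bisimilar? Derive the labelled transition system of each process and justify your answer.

P's transition system — 4 states:
  p0 = rec X. a.a.b.0 + c.X + c.X → -a-> p1, -c-> p0
  p1 = a.b.0 → -a-> p2
  p2 = b.0 → -b-> p3
  p3 = 0 → ∅
Q's transition system — 4 states:
  q0 = rec X. a.a.b.0 + c.X → -a-> q1, -c-> q0
  q1 = a.b.0 → -a-> q2
  q2 = b.0 → -b-> q3
  q3 = 0 → ∅
Partition-refinement fixed point:
  B0 = {p0, q0}
  B1 = {p1, q1}
  B2 = {p2, q2}
  B3 = {p3, q3}
p0 ∈ B0, q0 ∈ B0 → same block

bisimilar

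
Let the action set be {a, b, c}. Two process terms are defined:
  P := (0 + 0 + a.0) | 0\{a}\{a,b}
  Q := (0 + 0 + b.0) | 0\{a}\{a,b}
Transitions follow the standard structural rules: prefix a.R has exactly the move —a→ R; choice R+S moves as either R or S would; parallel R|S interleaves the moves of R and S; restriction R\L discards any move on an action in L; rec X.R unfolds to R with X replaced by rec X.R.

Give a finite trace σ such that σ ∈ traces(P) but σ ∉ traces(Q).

P's transition system — 2 states:
  m0 = (0 + 0 + a.0) | 0\{a}\{a,b} | —a→ m1
  m1 = 0 | 0\{a}\{a,b} | stopped
Q's transition system — 2 states:
  n0 = (0 + 0 + b.0) | 0\{a}\{a,b} | —b→ n1
  n1 = 0 | 0\{a}\{a,b} | stopped
Run σ = ⟨a⟩ on P: start {m0}
  [1] a ⇒ {m1}
  ✓ P
Run σ = ⟨a⟩ on Q: start {n0}
  [1] a ⇒ ∅  — Q cannot continue

a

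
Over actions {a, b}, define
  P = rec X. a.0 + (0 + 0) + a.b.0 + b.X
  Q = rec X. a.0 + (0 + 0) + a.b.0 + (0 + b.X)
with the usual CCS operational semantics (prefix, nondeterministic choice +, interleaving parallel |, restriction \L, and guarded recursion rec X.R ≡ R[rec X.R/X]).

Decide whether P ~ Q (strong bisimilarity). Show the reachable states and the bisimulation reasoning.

Reachable graph of P (3 states):
  s0 = rec X. a.0 + (0 + 0) + a.b.0 + b.X | --a--▸ s1, --a--▸ s2, --b--▸ s0
  s1 = 0 | stopped
  s2 = b.0 | --b--▸ s1
Reachable graph of Q (3 states):
  t0 = rec X. a.0 + (0 + 0) + a.b.0 + (0 + b.X) | --a--▸ t1, --a--▸ t2, --b--▸ t0
  t1 = 0 | stopped
  t2 = b.0 | --b--▸ t1
Coarsest stable partition (strong bisimilarity classes):
  B0 = {s0, t0}
  B1 = {s1, t1}
  B2 = {s2, t2}
s0 ∈ B0, t0 ∈ B0 → same block

YES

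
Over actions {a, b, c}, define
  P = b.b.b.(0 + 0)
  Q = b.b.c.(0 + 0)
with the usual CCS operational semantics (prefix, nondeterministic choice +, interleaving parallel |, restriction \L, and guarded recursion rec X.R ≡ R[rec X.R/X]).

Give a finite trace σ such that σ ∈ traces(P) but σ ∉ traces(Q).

Reachable graph of P (4 states):
  s0 = b.b.b.(0 + 0) has moves —b→ s1
  s1 = b.b.(0 + 0) has moves —b→ s2
  s2 = b.(0 + 0) has moves —b→ s3
  s3 = 0 + 0 has moves stopped
Reachable graph of Q (4 states):
  t0 = b.b.c.(0 + 0) has moves —b→ t1
  t1 = b.c.(0 + 0) has moves —b→ t2
  t2 = c.(0 + 0) has moves —c→ t3
  t3 = 0 + 0 has moves stopped
Trace ⟨bbb⟩ through P, begin at {s0}:
  [1] b ⇒ {s1}
  [2] b ⇒ {s2}
  [3] b ⇒ {s3}
  ✓ P
Trace ⟨bbb⟩ through Q, begin at {t0}:
  [1] b ⇒ {t1}
  [2] b ⇒ {t2}
  [3] b ⇒ ∅ (Q stuck)

bbb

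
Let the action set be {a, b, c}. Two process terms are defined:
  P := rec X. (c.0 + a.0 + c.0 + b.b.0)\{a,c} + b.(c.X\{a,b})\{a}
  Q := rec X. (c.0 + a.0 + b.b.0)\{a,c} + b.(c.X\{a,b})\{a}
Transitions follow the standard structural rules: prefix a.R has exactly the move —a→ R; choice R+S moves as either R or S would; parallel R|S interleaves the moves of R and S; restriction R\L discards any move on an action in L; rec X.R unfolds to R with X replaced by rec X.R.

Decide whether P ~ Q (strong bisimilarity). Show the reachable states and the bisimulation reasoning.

LTS(P): 5 reachable states
  m0 = rec X. (c.0 + a.0 + c.0 + b.b.0)\{a,c} + b.(c.X\{a,b})\{a} → ··b··> m1, ··b··> m2
  m1 = (b.0)\{a,c} → ··b··> m3
  m2 = (c.(rec X. (c.0 + a.0 + c.0 + b.b.0)\{a,c} + b.(c.X\{a,b})\{a})\{a,b})\{a} → ··c··> m4
  m3 = 0\{a,c} → ·
  m4 = (rec X. (c.0 + a.0 + c.0 + b.b.0)\{a,c} + b.(c.X\{a,b})\{a})\{a,b}\{a} → ·
LTS(Q): 5 reachable states
  n0 = rec X. (c.0 + a.0 + b.b.0)\{a,c} + b.(c.X\{a,b})\{a} → ··b··> n1, ··b··> n2
  n1 = (b.0)\{a,c} → ··b··> n3
  n2 = (c.(rec X. (c.0 + a.0 + b.b.0)\{a,c} + b.(c.X\{a,b})\{a})\{a,b})\{a} → ··c··> n4
  n3 = 0\{a,c} → ·
  n4 = (rec X. (c.0 + a.0 + b.b.0)\{a,c} + b.(c.X\{a,b})\{a})\{a,b}\{a} → ·
Partition-refinement fixed point:
  B0 = {m0, n0}
  B1 = {m2, n2}
  B2 = {m3, m4, n3, n4}
  B3 = {m1, n1}
m0 ∈ B0, n0 ∈ B0 → same block

YES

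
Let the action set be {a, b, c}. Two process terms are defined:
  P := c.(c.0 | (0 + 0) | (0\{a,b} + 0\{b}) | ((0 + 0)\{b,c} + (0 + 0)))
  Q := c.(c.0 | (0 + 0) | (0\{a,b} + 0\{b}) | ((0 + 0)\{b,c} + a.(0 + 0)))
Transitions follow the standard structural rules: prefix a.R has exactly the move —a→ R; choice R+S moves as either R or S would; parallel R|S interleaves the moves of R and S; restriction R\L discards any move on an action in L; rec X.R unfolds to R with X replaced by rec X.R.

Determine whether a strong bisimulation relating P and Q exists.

LTS(P): 3 reachable states
  p0 = c.(c.0 | (0 + 0) | (0\{a,b} + 0\{b}) | ((0 + 0)\{b,c} + (0 + 0))) :: —c→ p1
  p1 = c.0 | (0 + 0) | (0\{a,b} + 0\{b}) | ((0 + 0)\{b,c} + (0 + 0)) :: —c→ p2
  p2 = 0 | (0 + 0) | (0\{a,b} + 0\{b}) | ((0 + 0)\{b,c} + (0 + 0)) :: deadlocked
LTS(Q): 5 reachable states
  q0 = c.(c.0 | (0 + 0) | (0\{a,b} + 0\{b}) | ((0 + 0)\{b,c} + a.(0 + 0))) :: —c→ q1
  q1 = c.0 | (0 + 0) | (0\{a,b} + 0\{b}) | ((0 + 0)\{b,c} + a.(0 + 0)) :: —a→ q2, —c→ q3
  q2 = c.0 | (0 + 0) | (0\{a,b} + 0\{b}) | (0 + 0) :: —c→ q4
  q3 = 0 | (0 + 0) | (0\{a,b} + 0\{b}) | ((0 + 0)\{b,c} + a.(0 + 0)) :: —a→ q4
  q4 = 0 | (0 + 0) | (0\{a,b} + 0\{b}) | (0 + 0) :: deadlocked
Coarsest stable partition (strong bisimilarity classes):
  B0 = {p0}
  B1 = {p1, q2}
  B2 = {p2, q4}
  B3 = {q0}
  B4 = {q1}
  B5 = {q3}
p0 ∈ B0, q0 ∈ B3 → different blocks

P ≁ Q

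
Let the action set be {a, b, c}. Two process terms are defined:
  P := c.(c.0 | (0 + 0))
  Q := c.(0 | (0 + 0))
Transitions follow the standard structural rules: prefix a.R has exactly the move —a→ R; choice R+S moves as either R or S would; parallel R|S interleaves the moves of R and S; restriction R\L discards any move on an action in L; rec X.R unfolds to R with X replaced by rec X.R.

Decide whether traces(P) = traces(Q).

trace-distinct — witness ⟨cc⟩

LTS(P): 3 reachable states
  u0 = c.(c.0 | (0 + 0)) ⊢ --c--▸ u1
  u1 = c.0 | (0 + 0) ⊢ --c--▸ u2
  u2 = 0 | (0 + 0) ⊢ ∅
LTS(Q): 2 reachable states
  v0 = c.(0 | (0 + 0)) ⊢ --c--▸ v1
  v1 = 0 | (0 + 0) ⊢ ∅
Run σ = ⟨cc⟩ on P: start {u0}
  after c @ step 1: {u1}
  after c @ step 2: {u2}
  ✓ P
Run σ = ⟨cc⟩ on Q: start {v0}
  after c @ step 1: {v1}
  after c @ step 2: ∅ (Q stuck)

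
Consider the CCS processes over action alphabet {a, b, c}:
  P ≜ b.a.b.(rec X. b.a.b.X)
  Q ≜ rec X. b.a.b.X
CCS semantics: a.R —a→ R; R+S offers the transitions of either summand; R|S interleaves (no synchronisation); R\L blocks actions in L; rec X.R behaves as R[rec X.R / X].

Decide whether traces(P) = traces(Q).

LTS(P): 4 reachable states
  u0 = b.a.b.(rec X. b.a.b.X) → ··b··> u1
  u1 = a.b.(rec X. b.a.b.X) → ··a··> u2
  u2 = b.(rec X. b.a.b.X) → ··b··> u3
  u3 = rec X. b.a.b.X → ··b··> u1
LTS(Q): 3 reachable states
  v0 = rec X. b.a.b.X → ··b··> v1
  v1 = a.b.(rec X. b.a.b.X) → ··a··> v2
  v2 = b.(rec X. b.a.b.X) → ··b··> v0
Bisimilarity quotient blocks:
  B0 = {u0, u3, v0}
  B1 = {u1, v1}
  B2 = {u2, v2}
u0 ∈ B0, v0 ∈ B0 → same block
Bisimilar ⇒ trace-equivalent.

YES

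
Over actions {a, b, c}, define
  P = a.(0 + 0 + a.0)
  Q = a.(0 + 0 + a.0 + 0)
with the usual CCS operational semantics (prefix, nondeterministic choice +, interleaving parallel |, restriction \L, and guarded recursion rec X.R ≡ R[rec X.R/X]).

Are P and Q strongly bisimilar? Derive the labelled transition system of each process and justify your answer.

bisimilar

P's transition system — 3 states:
  s0 = a.(0 + 0 + a.0) | --a--▸ s1
  s1 = 0 + 0 + a.0 | --a--▸ s2
  s2 = 0 | ·
Q's transition system — 3 states:
  t0 = a.(0 + 0 + a.0 + 0) | --a--▸ t1
  t1 = 0 + 0 + a.0 + 0 | --a--▸ t2
  t2 = 0 | ·
Bisimilarity quotient blocks:
  B0 = {s0, t0}
  B1 = {s1, t1}
  B2 = {s2, t2}
s0 ∈ B0, t0 ∈ B0 → same block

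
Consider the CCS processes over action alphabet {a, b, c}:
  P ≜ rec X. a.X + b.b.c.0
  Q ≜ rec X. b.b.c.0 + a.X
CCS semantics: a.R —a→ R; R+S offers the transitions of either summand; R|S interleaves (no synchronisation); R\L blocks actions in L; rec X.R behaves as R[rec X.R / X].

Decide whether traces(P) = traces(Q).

YES

Reachable graph of P (4 states):
  m0 = rec X. a.X + b.b.c.0 has moves ··a··> m0, ··b··> m1
  m1 = b.c.0 has moves ··b··> m2
  m2 = c.0 has moves ··c··> m3
  m3 = 0 has moves ∅
Reachable graph of Q (4 states):
  n0 = rec X. b.b.c.0 + a.X has moves ··a··> n0, ··b··> n1
  n1 = b.c.0 has moves ··b··> n2
  n2 = c.0 has moves ··c··> n3
  n3 = 0 has moves ∅
Partition-refinement fixed point:
  B0 = {m0, n0}
  B1 = {m1, n1}
  B2 = {m2, n2}
  B3 = {m3, n3}
m0 ∈ B0, n0 ∈ B0 → same block
Bisimilar ⇒ trace-equivalent.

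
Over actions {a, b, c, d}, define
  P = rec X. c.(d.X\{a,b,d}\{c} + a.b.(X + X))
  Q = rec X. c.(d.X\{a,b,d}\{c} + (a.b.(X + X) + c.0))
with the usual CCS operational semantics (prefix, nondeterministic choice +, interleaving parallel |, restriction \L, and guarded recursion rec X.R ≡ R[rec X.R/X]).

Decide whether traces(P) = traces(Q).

NO — witness ⟨cc⟩

P's transition system — 5 states:
  u0 = rec X. c.(d.X\{a,b,d}\{c} + a.b.(X + X)) | =c=> u1
  u1 = d.(rec X. c.(d.X\{a,b,d}\{c} + a.b.(X + X)))\{a,b,d}\{c} + a.b.((rec X. c.(d.X\{a,b,d}\{c} + a.b.(X + X))) + (rec X. c.(d.X\{a,b,d}\{c} + a.b.(X + X)))) | =a=> u2, =d=> u3
  u2 = b.((rec X. c.(d.X\{a,b,d}\{c} + a.b.(X + X))) + (rec X. c.(d.X\{a,b,d}\{c} + a.b.(X + X)))) | =b=> u4
  u3 = (rec X. c.(d.X\{a,b,d}\{c} + a.b.(X + X)))\{a,b,d}\{c} | ·
  u4 = (rec X. c.(d.X\{a,b,d}\{c} + a.b.(X + X))) + (rec X. c.(d.X\{a,b,d}\{c} + a.b.(X + X))) | =c=> u1
Q's transition system — 6 states:
  v0 = rec X. c.(d.X\{a,b,d}\{c} + (a.b.(X + X) + c.0)) | =c=> v1
  v1 = d.(rec X. c.(d.X\{a,b,d}\{c} + (a.b.(X + X) + c.0)))\{a,b,d}\{c} + (a.b.((rec X. c.(d.X\{a,b,d}\{c} + (a.b.(X + X) + c.0))) + (rec X. c.(d.X\{a,b,d}\{c} + (a.b.(X + X) + c.0)))) + c.0) | =a=> v2, =c=> v3, =d=> v4
  v2 = b.((rec X. c.(d.X\{a,b,d}\{c} + (a.b.(X + X) + c.0))) + (rec X. c.(d.X\{a,b,d}\{c} + (a.b.(X + X) + c.0)))) | =b=> v5
  v3 = 0 | ·
  v4 = (rec X. c.(d.X\{a,b,d}\{c} + (a.b.(X + X) + c.0)))\{a,b,d}\{c} | ·
  v5 = (rec X. c.(d.X\{a,b,d}\{c} + (a.b.(X + X) + c.0))) + (rec X. c.(d.X\{a,b,d}\{c} + (a.b.(X + X) + c.0))) | =c=> v1
Run σ = ⟨cc⟩ on Q: start {v0}
  step 1 (c): {v1}
  step 2 (c): {v3}
  Q completes σ.
Run σ = ⟨cc⟩ on P: start {u0}
  step 1 (c): {u1}
  step 2 (c): ∅ (P stuck)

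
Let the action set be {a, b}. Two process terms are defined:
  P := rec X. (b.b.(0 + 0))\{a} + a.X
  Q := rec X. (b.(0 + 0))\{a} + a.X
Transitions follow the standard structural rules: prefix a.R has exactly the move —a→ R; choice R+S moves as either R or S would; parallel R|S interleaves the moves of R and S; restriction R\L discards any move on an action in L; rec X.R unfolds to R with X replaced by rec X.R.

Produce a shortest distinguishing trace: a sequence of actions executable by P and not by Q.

bb

Reachable graph of P (3 states):
  s0 = rec X. (b.b.(0 + 0))\{a} + a.X ⊢ —a→ s0, —b→ s1
  s1 = (b.(0 + 0))\{a} ⊢ —b→ s2
  s2 = (0 + 0)\{a} ⊢ (no moves)
Reachable graph of Q (2 states):
  t0 = rec X. (b.(0 + 0))\{a} + a.X ⊢ —a→ t0, —b→ t1
  t1 = (0 + 0)\{a} ⊢ (no moves)
Run σ = ⟨bb⟩ on P: start {s0}
  after b @ step 1: {s1}
  after b @ step 2: {s2}
  — P admits the full trace.
Run σ = ⟨bb⟩ on Q: start {t0}
  after b @ step 1: {t1}
  after b @ step 2: ∅  — Q cannot continue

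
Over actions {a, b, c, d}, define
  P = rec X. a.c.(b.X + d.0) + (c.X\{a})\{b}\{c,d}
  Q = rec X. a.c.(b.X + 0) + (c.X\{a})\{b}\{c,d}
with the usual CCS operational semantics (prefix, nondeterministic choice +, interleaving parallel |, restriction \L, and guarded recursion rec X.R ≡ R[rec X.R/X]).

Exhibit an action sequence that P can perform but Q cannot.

P's transition system — 4 states:
  s0 = rec X. a.c.(b.X + d.0) + (c.X\{a})\{b}\{c,d} has moves —a→ s1
  s1 = c.(b.(rec X. a.c.(b.X + d.0) + (c.X\{a})\{b}\{c,d}) + d.0) has moves —c→ s2
  s2 = b.(rec X. a.c.(b.X + d.0) + (c.X\{a})\{b}\{c,d}) + d.0 has moves —b→ s0, —d→ s3
  s3 = 0 has moves (no moves)
Q's transition system — 3 states:
  t0 = rec X. a.c.(b.X + 0) + (c.X\{a})\{b}\{c,d} has moves —a→ t1
  t1 = c.(b.(rec X. a.c.(b.X + 0) + (c.X\{a})\{b}\{c,d}) + 0) has moves —c→ t2
  t2 = b.(rec X. a.c.(b.X + 0) + (c.X\{a})\{b}\{c,d}) + 0 has moves —b→ t0
Executing acd from P (initial set {s0}):
  step 1 (a): {s1}
  step 2 (c): {s2}
  step 3 (d): {s3}
  P completes σ.
Executing acd from Q (initial set {t0}):
  step 1 (a): {t1}
  step 2 (c): {t2}
  step 3 (d): ∅  — Q cannot continue

acd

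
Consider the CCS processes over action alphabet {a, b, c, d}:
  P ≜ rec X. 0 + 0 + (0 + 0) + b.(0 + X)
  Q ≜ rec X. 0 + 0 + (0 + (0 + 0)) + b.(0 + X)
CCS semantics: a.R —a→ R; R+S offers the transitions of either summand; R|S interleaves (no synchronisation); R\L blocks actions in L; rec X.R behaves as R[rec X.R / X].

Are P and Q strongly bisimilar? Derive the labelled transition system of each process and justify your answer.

YES

Reachable graph of P (2 states):
  m0 = rec X. 0 + 0 + (0 + 0) + b.(0 + X) has moves --b--▸ m1
  m1 = 0 + (rec X. 0 + 0 + (0 + 0) + b.(0 + X)) has moves --b--▸ m1
Reachable graph of Q (2 states):
  n0 = rec X. 0 + 0 + (0 + (0 + 0)) + b.(0 + X) has moves --b--▸ n1
  n1 = 0 + (rec X. 0 + 0 + (0 + (0 + 0)) + b.(0 + X)) has moves --b--▸ n1
Coarsest stable partition (strong bisimilarity classes):
  B0 = {m0, m1, n0, n1}
m0 ∈ B0, n0 ∈ B0 → same block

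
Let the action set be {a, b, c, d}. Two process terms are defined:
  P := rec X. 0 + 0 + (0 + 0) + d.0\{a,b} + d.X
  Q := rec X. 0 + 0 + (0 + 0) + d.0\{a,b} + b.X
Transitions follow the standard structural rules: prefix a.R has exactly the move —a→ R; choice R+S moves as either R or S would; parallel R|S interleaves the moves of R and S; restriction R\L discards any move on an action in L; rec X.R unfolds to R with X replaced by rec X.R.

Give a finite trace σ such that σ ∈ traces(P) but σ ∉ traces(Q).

Reachable graph of P (2 states):
  u0 = rec X. 0 + 0 + (0 + 0) + d.0\{a,b} + d.X | -d-> u0, -d-> u1
  u1 = 0\{a,b} | ·
Reachable graph of Q (2 states):
  v0 = rec X. 0 + 0 + (0 + 0) + d.0\{a,b} + b.X | -b-> v0, -d-> v1
  v1 = 0\{a,b} | ·
Executing dd from P (initial set {u0}):
  [1] d ⇒ {u0, u1}
  [2] d ⇒ {u0, u1}
  ✓ P
Executing dd from Q (initial set {v0}):
  [1] d ⇒ {v1}
  [2] d ⇒ ∅  — Q cannot continue

dd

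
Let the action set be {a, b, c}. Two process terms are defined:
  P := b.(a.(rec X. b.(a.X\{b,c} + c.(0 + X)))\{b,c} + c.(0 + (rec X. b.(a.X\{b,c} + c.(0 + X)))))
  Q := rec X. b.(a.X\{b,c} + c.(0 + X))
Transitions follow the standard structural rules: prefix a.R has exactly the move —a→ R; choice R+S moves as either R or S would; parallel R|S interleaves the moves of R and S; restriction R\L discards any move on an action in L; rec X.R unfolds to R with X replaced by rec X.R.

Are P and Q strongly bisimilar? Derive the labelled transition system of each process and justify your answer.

Reachable graph of P (4 states):
  p0 = b.(a.(rec X. b.(a.X\{b,c} + c.(0 + X)))\{b,c} + c.(0 + (rec X. b.(a.X\{b,c} + c.(0 + X))))) | -b-> p1
  p1 = a.(rec X. b.(a.X\{b,c} + c.(0 + X)))\{b,c} + c.(0 + (rec X. b.(a.X\{b,c} + c.(0 + X)))) | -a-> p2, -c-> p3
  p2 = (rec X. b.(a.X\{b,c} + c.(0 + X)))\{b,c} | deadlocked
  p3 = 0 + (rec X. b.(a.X\{b,c} + c.(0 + X))) | -b-> p1
Reachable graph of Q (4 states):
  q0 = rec X. b.(a.X\{b,c} + c.(0 + X)) | -b-> q1
  q1 = a.(rec X. b.(a.X\{b,c} + c.(0 + X)))\{b,c} + c.(0 + (rec X. b.(a.X\{b,c} + c.(0 + X)))) | -a-> q2, -c-> q3
  q2 = (rec X. b.(a.X\{b,c} + c.(0 + X)))\{b,c} | deadlocked
  q3 = 0 + (rec X. b.(a.X\{b,c} + c.(0 + X))) | -b-> q1
Coarsest stable partition (strong bisimilarity classes):
  B0 = {p0, p3, q0, q3}
  B1 = {p1, q1}
  B2 = {p2, q2}
p0 ∈ B0, q0 ∈ B0 → same block

YES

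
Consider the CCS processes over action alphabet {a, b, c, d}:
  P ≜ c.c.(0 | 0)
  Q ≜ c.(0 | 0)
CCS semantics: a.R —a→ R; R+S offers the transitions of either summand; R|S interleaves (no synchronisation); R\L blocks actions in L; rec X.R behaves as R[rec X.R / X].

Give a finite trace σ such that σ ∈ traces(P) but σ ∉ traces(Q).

LTS(P): 3 reachable states
  p0 = c.c.(0 | 0) :: ··c··> p1
  p1 = c.(0 | 0) :: ··c··> p2
  p2 = 0 | 0 :: (no moves)
LTS(Q): 2 reachable states
  q0 = c.(0 | 0) :: ··c··> q1
  q1 = 0 | 0 :: (no moves)
Trace ⟨cc⟩ through P, begin at {p0}:
  step 1 (c): {p1}
  step 2 (c): {p2}
  ✓ P
Trace ⟨cc⟩ through Q, begin at {q0}:
  step 1 (c): {q1}
  step 2 (c): ∅ (Q stuck)

cc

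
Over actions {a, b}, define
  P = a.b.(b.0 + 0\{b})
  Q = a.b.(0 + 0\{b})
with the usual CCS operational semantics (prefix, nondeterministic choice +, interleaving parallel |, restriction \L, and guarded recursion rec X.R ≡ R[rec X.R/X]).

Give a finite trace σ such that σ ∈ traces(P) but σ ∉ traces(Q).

Reachable graph of P (4 states):
  s0 = a.b.(b.0 + 0\{b}) :: =a=> s1
  s1 = b.(b.0 + 0\{b}) :: =b=> s2
  s2 = b.0 + 0\{b} :: =b=> s3
  s3 = 0 :: (no moves)
Reachable graph of Q (3 states):
  t0 = a.b.(0 + 0\{b}) :: =a=> t1
  t1 = b.(0 + 0\{b}) :: =b=> t2
  t2 = 0 + 0\{b} :: (no moves)
Trace ⟨abb⟩ through P, begin at {s0}:
  after a @ step 1: {s1}
  after b @ step 2: {s2}
  after b @ step 3: {s3}
  P completes σ.
Trace ⟨abb⟩ through Q, begin at {t0}:
  after a @ step 1: {t1}
  after b @ step 2: {t2}
  after b @ step 3: ∅ (Q stuck)

abb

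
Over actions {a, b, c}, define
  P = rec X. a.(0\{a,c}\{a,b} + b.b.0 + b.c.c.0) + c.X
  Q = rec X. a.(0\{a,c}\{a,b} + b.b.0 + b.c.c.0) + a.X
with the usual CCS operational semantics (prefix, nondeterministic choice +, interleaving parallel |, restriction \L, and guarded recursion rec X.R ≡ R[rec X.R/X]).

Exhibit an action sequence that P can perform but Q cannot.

c

Reachable graph of P (6 states):
  p0 = rec X. a.(0\{a,c}\{a,b} + b.b.0 + b.c.c.0) + c.X | -a-> p1, -c-> p0
  p1 = 0\{a,c}\{a,b} + b.b.0 + b.c.c.0 | -b-> p2, -b-> p3
  p2 = b.0 | -b-> p4
  p3 = c.c.0 | -c-> p5
  p4 = 0 | deadlocked
  p5 = c.0 | -c-> p4
Reachable graph of Q (6 states):
  q0 = rec X. a.(0\{a,c}\{a,b} + b.b.0 + b.c.c.0) + a.X | -a-> q0, -a-> q1
  q1 = 0\{a,c}\{a,b} + b.b.0 + b.c.c.0 | -b-> q2, -b-> q3
  q2 = b.0 | -b-> q4
  q3 = c.c.0 | -c-> q5
  q4 = 0 | deadlocked
  q5 = c.0 | -c-> q4
Executing c from P (initial set {p0}):
  step 1 (c): {p0}
  ✓ P
Executing c from Q (initial set {q0}):
  step 1 (c): ∅  — Q cannot continue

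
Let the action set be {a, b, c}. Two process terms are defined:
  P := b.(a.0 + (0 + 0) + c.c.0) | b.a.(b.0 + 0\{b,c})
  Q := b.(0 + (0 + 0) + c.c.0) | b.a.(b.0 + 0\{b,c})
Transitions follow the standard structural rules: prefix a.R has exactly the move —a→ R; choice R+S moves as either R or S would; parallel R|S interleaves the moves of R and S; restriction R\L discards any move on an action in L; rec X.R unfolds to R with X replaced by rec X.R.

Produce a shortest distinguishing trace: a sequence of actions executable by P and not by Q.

P's transition system — 16 states:
  s0 = b.(a.0 + (0 + 0) + c.c.0) | b.a.(b.0 + 0\{b,c}) ⊢ --b--▸ s1, --b--▸ s2
  s1 = (a.0 + (0 + 0) + c.c.0) | b.a.(b.0 + 0\{b,c}) ⊢ --a--▸ s3, --b--▸ s4, --c--▸ s5
  s2 = b.(a.0 + (0 + 0) + c.c.0) | a.(b.0 + 0\{b,c}) ⊢ --a--▸ s6, --b--▸ s4
  s3 = 0 | b.a.(b.0 + 0\{b,c}) ⊢ --b--▸ s7
  s4 = (a.0 + (0 + 0) + c.c.0) | a.(b.0 + 0\{b,c}) ⊢ --a--▸ s7, --a--▸ s8, --c--▸ s9
  s5 = c.0 | b.a.(b.0 + 0\{b,c}) ⊢ --b--▸ s9, --c--▸ s3
  s6 = b.(a.0 + (0 + 0) + c.c.0) | (b.0 + 0\{b,c}) ⊢ --b--▸ s10, --b--▸ s8
  s7 = 0 | a.(b.0 + 0\{b,c}) ⊢ --a--▸ s11
  s8 = (a.0 + (0 + 0) + c.c.0) | (b.0 + 0\{b,c}) ⊢ --a--▸ s11, --b--▸ s12, --c--▸ s13
  s9 = c.0 | a.(b.0 + 0\{b,c}) ⊢ --a--▸ s13, --c--▸ s7
  s10 = b.(a.0 + (0 + 0) + c.c.0) | 0 ⊢ --b--▸ s12
  s11 = 0 | (b.0 + 0\{b,c}) ⊢ --b--▸ s14
  s12 = (a.0 + (0 + 0) + c.c.0) | 0 ⊢ --a--▸ s14, --c--▸ s15
  s13 = c.0 | (b.0 + 0\{b,c}) ⊢ --b--▸ s15, --c--▸ s11
  s14 = 0 | 0 ⊢ (no moves)
  s15 = c.0 | 0 ⊢ --c--▸ s14
Q's transition system — 16 states:
  t0 = b.(0 + (0 + 0) + c.c.0) | b.a.(b.0 + 0\{b,c}) ⊢ --b--▸ t1, --b--▸ t2
  t1 = (0 + (0 + 0) + c.c.0) | b.a.(b.0 + 0\{b,c}) ⊢ --b--▸ t3, --c--▸ t4
  t2 = b.(0 + (0 + 0) + c.c.0) | a.(b.0 + 0\{b,c}) ⊢ --a--▸ t5, --b--▸ t3
  t3 = (0 + (0 + 0) + c.c.0) | a.(b.0 + 0\{b,c}) ⊢ --a--▸ t6, --c--▸ t7
  t4 = c.0 | b.a.(b.0 + 0\{b,c}) ⊢ --b--▸ t7, --c--▸ t8
  t5 = b.(0 + (0 + 0) + c.c.0) | (b.0 + 0\{b,c}) ⊢ --b--▸ t6, --b--▸ t9
  t6 = (0 + (0 + 0) + c.c.0) | (b.0 + 0\{b,c}) ⊢ --b--▸ t10, --c--▸ t11
  t7 = c.0 | a.(b.0 + 0\{b,c}) ⊢ --a--▸ t11, --c--▸ t12
  t8 = 0 | b.a.(b.0 + 0\{b,c}) ⊢ --b--▸ t12
  t9 = b.(0 + (0 + 0) + c.c.0) | 0 ⊢ --b--▸ t10
  t10 = (0 + (0 + 0) + c.c.0) | 0 ⊢ --c--▸ t13
  t11 = c.0 | (b.0 + 0\{b,c}) ⊢ --b--▸ t13, --c--▸ t14
  t12 = 0 | a.(b.0 + 0\{b,c}) ⊢ --a--▸ t14
  t13 = c.0 | 0 ⊢ --c--▸ t15
  t14 = 0 | (b.0 + 0\{b,c}) ⊢ --b--▸ t15
  t15 = 0 | 0 ⊢ (no moves)
Executing baba from P (initial set {s0}):
  step 1 (b): {s1, s2}
  step 2 (a): {s3, s6}
  step 3 (b): {s10, s7, s8}
  step 4 (a): {s11}
  — P admits the full trace.
Executing baba from Q (initial set {t0}):
  step 1 (b): {t1, t2}
  step 2 (a): {t5}
  step 3 (b): {t6, t9}
  step 4 (a): ∅ (Q stuck)

baba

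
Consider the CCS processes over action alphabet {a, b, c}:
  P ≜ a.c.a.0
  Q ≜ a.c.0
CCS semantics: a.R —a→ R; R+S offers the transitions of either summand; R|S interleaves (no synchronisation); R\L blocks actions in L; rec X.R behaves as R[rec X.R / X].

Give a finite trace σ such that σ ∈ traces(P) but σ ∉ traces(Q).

Reachable graph of P (4 states):
  p0 = a.c.a.0 :: —a→ p1
  p1 = c.a.0 :: —c→ p2
  p2 = a.0 :: —a→ p3
  p3 = 0 :: ∅
Reachable graph of Q (3 states):
  q0 = a.c.0 :: —a→ q1
  q1 = c.0 :: —c→ q2
  q2 = 0 :: ∅
Trace ⟨aca⟩ through P, begin at {p0}:
  step 1 (a): {p1}
  step 2 (c): {p2}
  step 3 (a): {p3}
  — P admits the full trace.
Trace ⟨aca⟩ through Q, begin at {q0}:
  step 1 (a): {q1}
  step 2 (c): {q2}
  step 3 (a): no successor for Q

aca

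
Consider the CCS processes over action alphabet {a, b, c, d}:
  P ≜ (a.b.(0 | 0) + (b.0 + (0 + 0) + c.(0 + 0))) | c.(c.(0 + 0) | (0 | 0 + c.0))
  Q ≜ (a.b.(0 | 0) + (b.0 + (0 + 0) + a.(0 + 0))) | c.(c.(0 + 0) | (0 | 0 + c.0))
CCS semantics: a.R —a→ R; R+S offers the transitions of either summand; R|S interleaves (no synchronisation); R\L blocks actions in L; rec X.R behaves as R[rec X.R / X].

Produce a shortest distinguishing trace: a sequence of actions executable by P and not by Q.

cccc

Reachable graph of P (25 states):
  p0 = (a.b.(0 | 0) + (b.0 + (0 + 0) + c.(0 + 0))) | c.(c.(0 + 0) | (0 | 0 + c.0)) :: —a→ p1, —b→ p2, —c→ p3, —c→ p4
  p1 = b.(0 | 0) | c.(c.(0 + 0) | (0 | 0 + c.0)) :: —b→ p5, —c→ p6
  p2 = 0 | c.(c.(0 + 0) | (0 | 0 + c.0)) :: —c→ p7
  p3 = (0 + 0) | c.(c.(0 + 0) | (0 | 0 + c.0)) :: —c→ p8
  p4 = (a.b.(0 | 0) + (b.0 + (0 + 0) + c.(0 + 0))) | (c.(0 + 0) | (0 | 0 + c.0)) :: —a→ p6, —b→ p7, —c→ p10, —c→ p8, —c→ p9
  p5 = 0 | 0 | c.(c.(0 + 0) | (0 | 0 + c.0)) :: —c→ p11
  p6 = b.(0 | 0) | (c.(0 + 0) | (0 | 0 + c.0)) :: —b→ p11, —c→ p12, —c→ p13
  p7 = 0 | (c.(0 + 0) | (0 | 0 + c.0)) :: —c→ p14, —c→ p15
  p8 = (0 + 0) | (c.(0 + 0) | (0 | 0 + c.0)) :: —c→ p16, —c→ p17
  p9 = (a.b.(0 | 0) + (b.0 + (0 + 0) + c.(0 + 0))) | ((0 + 0) | (0 | 0 + c.0)) :: —a→ p12, —b→ p14, —c→ p16, —c→ p18
  p10 = (a.b.(0 | 0) + (b.0 + (0 + 0) + c.(0 + 0))) | (c.(0 + 0) | 0) :: —a→ p13, —b→ p15, —c→ p17, —c→ p18
  p11 = 0 | 0 | (c.(0 + 0) | (0 | 0 + c.0)) :: —c→ p19, —c→ p20
  p12 = b.(0 | 0) | ((0 + 0) | (0 | 0 + c.0)) :: —b→ p19, —c→ p21
  p13 = b.(0 | 0) | (c.(0 + 0) | 0) :: —b→ p20, —c→ p21
  p14 = 0 | ((0 + 0) | (0 | 0 + c.0)) :: —c→ p22
  p15 = 0 | (c.(0 + 0) | 0) :: —c→ p22
  p16 = (0 + 0) | ((0 + 0) | (0 | 0 + c.0)) :: —c→ p23
  p17 = (0 + 0) | (c.(0 + 0) | 0) :: —c→ p23
  p18 = (a.b.(0 | 0) + (b.0 + (0 + 0) + c.(0 + 0))) | ((0 + 0) | 0) :: —a→ p21, —b→ p22, —c→ p23
  p19 = 0 | 0 | ((0 + 0) | (0 | 0 + c.0)) :: —c→ p24
  p20 = 0 | 0 | (c.(0 + 0) | 0) :: —c→ p24
  p21 = b.(0 | 0) | ((0 + 0) | 0) :: —b→ p24
  p22 = 0 | ((0 + 0) | 0) :: stopped
  p23 = (0 + 0) | ((0 + 0) | 0) :: stopped
  p24 = 0 | 0 | ((0 + 0) | 0) :: stopped
Reachable graph of Q (25 states):
  q0 = (a.b.(0 | 0) + (b.0 + (0 + 0) + a.(0 + 0))) | c.(c.(0 + 0) | (0 | 0 + c.0)) :: —a→ q1, —a→ q2, —b→ q3, —c→ q4
  q1 = (0 + 0) | c.(c.(0 + 0) | (0 | 0 + c.0)) :: —c→ q5
  q2 = b.(0 | 0) | c.(c.(0 + 0) | (0 | 0 + c.0)) :: —b→ q6, —c→ q7
  q3 = 0 | c.(c.(0 + 0) | (0 | 0 + c.0)) :: —c→ q8
  q4 = (a.b.(0 | 0) + (b.0 + (0 + 0) + a.(0 + 0))) | (c.(0 + 0) | (0 | 0 + c.0)) :: —a→ q5, —a→ q7, —b→ q8, —c→ q10, —c→ q9
  q5 = (0 + 0) | (c.(0 + 0) | (0 | 0 + c.0)) :: —c→ q11, —c→ q12
  q6 = 0 | 0 | c.(c.(0 + 0) | (0 | 0 + c.0)) :: —c→ q13
  q7 = b.(0 | 0) | (c.(0 + 0) | (0 | 0 + c.0)) :: —b→ q13, —c→ q14, —c→ q15
  q8 = 0 | (c.(0 + 0) | (0 | 0 + c.0)) :: —c→ q16, —c→ q17
  q9 = (a.b.(0 | 0) + (b.0 + (0 + 0) + a.(0 + 0))) | ((0 + 0) | (0 | 0 + c.0)) :: —a→ q11, —a→ q14, —b→ q16, —c→ q18
  q10 = (a.b.(0 | 0) + (b.0 + (0 + 0) + a.(0 + 0))) | (c.(0 + 0) | 0) :: —a→ q12, —a→ q15, —b→ q17, —c→ q18
  q11 = (0 + 0) | ((0 + 0) | (0 | 0 + c.0)) :: —c→ q19
  q12 = (0 + 0) | (c.(0 + 0) | 0) :: —c→ q19
  q13 = 0 | 0 | (c.(0 + 0) | (0 | 0 + c.0)) :: —c→ q20, —c→ q21
  q14 = b.(0 | 0) | ((0 + 0) | (0 | 0 + c.0)) :: —b→ q20, —c→ q22
  q15 = b.(0 | 0) | (c.(0 + 0) | 0) :: —b→ q21, —c→ q22
  q16 = 0 | ((0 + 0) | (0 | 0 + c.0)) :: —c→ q23
  q17 = 0 | (c.(0 + 0) | 0) :: —c→ q23
  q18 = (a.b.(0 | 0) + (b.0 + (0 + 0) + a.(0 + 0))) | ((0 + 0) | 0) :: —a→ q19, —a→ q22, —b→ q23
  q19 = (0 + 0) | ((0 + 0) | 0) :: stopped
  q20 = 0 | 0 | ((0 + 0) | (0 | 0 + c.0)) :: —c→ q24
  q21 = 0 | 0 | (c.(0 + 0) | 0) :: —c→ q24
  q22 = b.(0 | 0) | ((0 + 0) | 0) :: —b→ q24
  q23 = 0 | ((0 + 0) | 0) :: stopped
  q24 = 0 | 0 | ((0 + 0) | 0) :: stopped
Run σ = ⟨cccc⟩ on P: start {p0}
  after c @ step 1: {p3, p4}
  after c @ step 2: {p10, p8, p9}
  after c @ step 3: {p16, p17, p18}
  after c @ step 4: {p23}
  — P admits the full trace.
Run σ = ⟨cccc⟩ on Q: start {q0}
  after c @ step 1: {q4}
  after c @ step 2: {q10, q9}
  after c @ step 3: {q18}
  after c @ step 4: no successor for Q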